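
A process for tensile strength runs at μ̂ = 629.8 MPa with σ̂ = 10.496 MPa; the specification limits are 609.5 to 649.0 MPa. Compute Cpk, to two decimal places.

Cpu = (USL − μ̂) / (3σ̂) = (649.0 − 629.8) / (3 × 10.496) = 0.6098; Cpl = (μ̂ − LSL) / (3σ̂) = (629.8 − 609.5) / (3 × 10.496) = 0.6447; Cpk = min(Cpu, Cpl) = 0.6098

0.61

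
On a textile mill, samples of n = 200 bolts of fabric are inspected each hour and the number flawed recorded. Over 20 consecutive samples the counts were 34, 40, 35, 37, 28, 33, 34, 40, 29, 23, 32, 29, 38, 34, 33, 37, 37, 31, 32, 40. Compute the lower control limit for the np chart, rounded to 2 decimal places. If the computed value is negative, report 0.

p̄ = Σdᵢ / (k·n) = 676 / (20 × 200) = 0.16900
LCL = np̄ − 3·√(np̄(1−p̄)) = 33.8000 − 3 × 5.2998 = 17.9006

17.90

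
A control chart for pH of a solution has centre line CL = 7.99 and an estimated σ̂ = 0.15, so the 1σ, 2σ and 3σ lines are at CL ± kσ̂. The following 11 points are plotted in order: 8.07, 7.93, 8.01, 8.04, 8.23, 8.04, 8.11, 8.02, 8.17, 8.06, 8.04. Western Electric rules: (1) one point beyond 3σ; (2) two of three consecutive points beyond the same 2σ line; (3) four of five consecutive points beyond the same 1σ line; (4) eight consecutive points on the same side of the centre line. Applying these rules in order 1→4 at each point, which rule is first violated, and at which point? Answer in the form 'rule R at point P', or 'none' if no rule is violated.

Zone of each point (C = within 1σ̂, B = 1σ̂–2σ̂, A = 2σ̂–3σ̂, * = beyond 3σ̂; sign = side of CL): 1:+C, 2:-C, 3:+C, 4:+C, 5:+B, 6:+C, 7:+C, 8:+C, 9:+B, 10:+C, 11:+C
Rule 4 (eight consecutive points on the same side of the centre line) is satisfied at point 10.

rule 4 at point 10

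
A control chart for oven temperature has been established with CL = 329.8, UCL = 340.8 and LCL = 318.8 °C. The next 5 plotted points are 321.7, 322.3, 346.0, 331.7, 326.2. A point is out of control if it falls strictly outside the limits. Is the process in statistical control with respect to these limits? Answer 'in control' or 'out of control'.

Compare each point to [318.8, 340.8]: sample 3 = 346.0 > UCL.

out of control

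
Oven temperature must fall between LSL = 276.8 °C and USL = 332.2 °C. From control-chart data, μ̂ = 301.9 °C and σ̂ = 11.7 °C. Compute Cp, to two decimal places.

0.79

Cp = (USL − LSL) / (6σ̂) = (332.2 − 276.8) / (6 × 11.7) = 55.4000 / 70.2000 = 0.7892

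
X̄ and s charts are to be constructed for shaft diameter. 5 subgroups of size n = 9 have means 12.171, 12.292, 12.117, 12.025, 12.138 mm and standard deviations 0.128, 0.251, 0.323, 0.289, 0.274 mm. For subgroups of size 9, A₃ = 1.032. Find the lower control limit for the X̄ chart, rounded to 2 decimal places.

X̄̄ = (12.171 + 12.292 + 12.117 + 12.025 + 12.138) / 5 = 12.1486
s̄ = (0.128 + 0.251 + 0.323 + 0.289 + 0.274) / 5 = 0.2530
LCL = X̄̄ − A₃·s̄ = 12.1486 − 1.032 × 0.2530 = 11.8875

11.89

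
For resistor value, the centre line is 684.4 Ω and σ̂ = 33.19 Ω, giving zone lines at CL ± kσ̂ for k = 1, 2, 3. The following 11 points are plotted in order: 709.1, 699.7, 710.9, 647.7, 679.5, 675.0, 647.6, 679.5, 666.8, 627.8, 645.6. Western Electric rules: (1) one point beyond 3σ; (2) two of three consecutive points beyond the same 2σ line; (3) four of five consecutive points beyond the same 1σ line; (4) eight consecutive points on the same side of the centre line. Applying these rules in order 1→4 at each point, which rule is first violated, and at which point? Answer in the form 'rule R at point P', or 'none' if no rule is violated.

Zone of each point (C = within 1σ̂, B = 1σ̂–2σ̂, A = 2σ̂–3σ̂, * = beyond 3σ̂; sign = side of CL): 1:+C, 2:+C, 3:+C, 4:-B, 5:-C, 6:-C, 7:-B, 8:-C, 9:-C, 10:-B, 11:-B
Rule 4 (eight consecutive points on the same side of the centre line) is satisfied at point 11.

rule 4 at point 11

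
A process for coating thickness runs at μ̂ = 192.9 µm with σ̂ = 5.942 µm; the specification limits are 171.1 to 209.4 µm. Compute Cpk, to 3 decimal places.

0.926

Cpu = (USL − μ̂) / (3σ̂) = (209.4 − 192.9) / (3 × 5.942) = 0.9256; Cpl = (μ̂ − LSL) / (3σ̂) = (192.9 − 171.1) / (3 × 5.942) = 1.2229; Cpk = min(Cpu, Cpl) = 0.9256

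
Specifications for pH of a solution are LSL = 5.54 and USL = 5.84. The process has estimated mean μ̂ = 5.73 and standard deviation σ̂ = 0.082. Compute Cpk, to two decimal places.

0.45

Cpu = (USL − μ̂) / (3σ̂) = (5.84 − 5.73) / (3 × 0.082) = 0.4472; Cpl = (μ̂ − LSL) / (3σ̂) = (5.73 − 5.54) / (3 × 0.082) = 0.7724; Cpk = min(Cpu, Cpl) = 0.4472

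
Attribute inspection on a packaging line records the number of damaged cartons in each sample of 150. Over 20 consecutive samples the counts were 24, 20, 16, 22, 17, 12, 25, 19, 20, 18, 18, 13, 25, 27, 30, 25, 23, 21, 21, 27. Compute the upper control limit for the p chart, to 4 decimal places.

p̄ = Σdᵢ / (k·n) = 423 / (20 × 150) = 0.14100
UCL = p̄ + 3·√(p̄(1−p̄)/n) = 0.14100 + 3 × √(0.14100×0.85900/150) = 0.14100 + 3 × 0.02842 = 0.22625

0.2262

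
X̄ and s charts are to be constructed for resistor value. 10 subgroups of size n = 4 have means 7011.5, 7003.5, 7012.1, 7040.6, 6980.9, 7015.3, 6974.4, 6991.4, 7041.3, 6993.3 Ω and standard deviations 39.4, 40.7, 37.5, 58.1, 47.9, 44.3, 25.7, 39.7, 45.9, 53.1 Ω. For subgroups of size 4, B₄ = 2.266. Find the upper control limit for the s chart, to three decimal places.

s̄ = (39.4 + 40.7 + 37.5 + 58.1 + 47.9 + 44.3 + 25.7 + 39.7 + 45.9 + 53.1) / 10 = 43.2300
UCL_s = B₄·s̄ = 2.266 × 43.2300 = 97.9592

97.959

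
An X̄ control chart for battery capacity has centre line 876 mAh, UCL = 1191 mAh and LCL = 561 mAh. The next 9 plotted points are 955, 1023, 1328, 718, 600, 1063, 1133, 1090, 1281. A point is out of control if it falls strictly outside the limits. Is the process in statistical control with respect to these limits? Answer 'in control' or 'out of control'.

out of control

Compare each point to [561, 1191]: sample 3 = 1328 > UCL; sample 9 = 1281 > UCL.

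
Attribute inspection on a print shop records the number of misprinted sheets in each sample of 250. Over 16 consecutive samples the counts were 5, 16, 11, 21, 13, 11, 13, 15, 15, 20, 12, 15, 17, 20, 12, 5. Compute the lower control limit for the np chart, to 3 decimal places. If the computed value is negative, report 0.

p̄ = Σdᵢ / (k·n) = 221 / (16 × 250) = 0.05525
LCL = np̄ − 3·√(np̄(1−p̄)) = 13.8125 − 3 × 3.6124 = 2.9753

2.975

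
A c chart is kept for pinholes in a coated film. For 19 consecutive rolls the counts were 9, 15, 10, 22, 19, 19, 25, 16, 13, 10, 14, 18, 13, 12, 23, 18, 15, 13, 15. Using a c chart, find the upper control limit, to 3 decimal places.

27.638

c̄ = (9 + 15 + 10 + 22 + 19 + 19 + 25 + 16 + 13 + 10 + 14 + 18 + 13 + 12 + 23 + 18 + 15 + 13 + 15) / 19 = 299 / 19 = 15.7368
UCL = c̄ + 3√c̄ = 15.7368 + 3 × √15.7368 = 15.7368 + 3 × 3.9670 = 27.6377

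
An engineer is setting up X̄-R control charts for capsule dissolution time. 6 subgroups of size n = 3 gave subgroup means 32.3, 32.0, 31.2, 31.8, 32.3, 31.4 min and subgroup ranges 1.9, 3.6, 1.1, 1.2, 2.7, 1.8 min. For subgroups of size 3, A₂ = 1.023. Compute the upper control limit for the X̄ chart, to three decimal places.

33.930

X̄̄ = (32.3 + 32.0 + 31.2 + 31.8 + 32.3 + 31.4) / 6 = 191.0000 / 6 = 31.8333
R̄ = (1.9 + 3.6 + 1.1 + 1.2 + 2.7 + 1.8) / 6 = 12.3000 / 6 = 2.0500
UCL = X̄̄ + A₂·R̄ = 31.8333 + 1.023 × 2.0500 = 33.9305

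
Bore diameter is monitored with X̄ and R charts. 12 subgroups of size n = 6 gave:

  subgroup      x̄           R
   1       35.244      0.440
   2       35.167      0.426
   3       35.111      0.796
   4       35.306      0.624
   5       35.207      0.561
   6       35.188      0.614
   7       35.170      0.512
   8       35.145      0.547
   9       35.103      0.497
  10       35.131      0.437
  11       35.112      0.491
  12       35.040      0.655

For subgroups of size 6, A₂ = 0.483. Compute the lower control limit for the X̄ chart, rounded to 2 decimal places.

34.89

X̄̄ = (35.244 + 35.167 + 35.111 + 35.306 + 35.207 + 35.188 + 35.170 + 35.145 + 35.103 + 35.131 + 35.112 + 35.040) / 12 = 421.9240 / 12 = 35.1603
R̄ = (0.440 + 0.426 + 0.796 + 0.624 + 0.561 + 0.614 + 0.512 + 0.547 + 0.497 + 0.437 + 0.491 + 0.655) / 12 = 6.6000 / 12 = 0.5500
LCL = X̄̄ − A₂·R̄ = 35.1603 − 0.483 × 0.5500 = 34.8947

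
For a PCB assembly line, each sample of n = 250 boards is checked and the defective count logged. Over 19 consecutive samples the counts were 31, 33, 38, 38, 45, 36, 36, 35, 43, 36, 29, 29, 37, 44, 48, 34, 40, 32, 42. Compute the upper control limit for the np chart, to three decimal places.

54.031

p̄ = Σdᵢ / (k·n) = 706 / (19 × 250) = 0.14863
UCL = np̄ + 3·√(np̄(1−p̄)) = 37.1579 + 3 × √(37.1579×0.85137) = 37.1579 + 3 × 5.6245 = 54.0314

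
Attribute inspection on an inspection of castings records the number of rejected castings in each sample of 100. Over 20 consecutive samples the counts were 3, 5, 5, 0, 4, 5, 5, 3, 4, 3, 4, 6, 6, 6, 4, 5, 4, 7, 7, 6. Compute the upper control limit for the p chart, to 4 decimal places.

0.1088

p̄ = Σdᵢ / (k·n) = 92 / (20 × 100) = 0.04600
UCL = p̄ + 3·√(p̄(1−p̄)/n) = 0.04600 + 3 × √(0.04600×0.95400/100) = 0.04600 + 3 × 0.02095 = 0.10885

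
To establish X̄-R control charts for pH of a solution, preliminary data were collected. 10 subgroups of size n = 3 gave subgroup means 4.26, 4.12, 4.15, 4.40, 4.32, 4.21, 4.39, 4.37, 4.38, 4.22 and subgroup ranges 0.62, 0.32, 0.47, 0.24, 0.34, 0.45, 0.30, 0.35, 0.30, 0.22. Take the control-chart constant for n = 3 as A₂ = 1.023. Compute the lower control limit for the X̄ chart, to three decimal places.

X̄̄ = (4.26 + 4.12 + 4.15 + 4.40 + 4.32 + 4.21 + 4.39 + 4.37 + 4.38 + 4.22) / 10 = 42.8200 / 10 = 4.2820
R̄ = (0.62 + 0.32 + 0.47 + 0.24 + 0.34 + 0.45 + 0.30 + 0.35 + 0.30 + 0.22) / 10 = 3.6100 / 10 = 0.3610
LCL = X̄̄ − A₂·R̄ = 4.2820 − 1.023 × 0.3610 = 3.9127

3.913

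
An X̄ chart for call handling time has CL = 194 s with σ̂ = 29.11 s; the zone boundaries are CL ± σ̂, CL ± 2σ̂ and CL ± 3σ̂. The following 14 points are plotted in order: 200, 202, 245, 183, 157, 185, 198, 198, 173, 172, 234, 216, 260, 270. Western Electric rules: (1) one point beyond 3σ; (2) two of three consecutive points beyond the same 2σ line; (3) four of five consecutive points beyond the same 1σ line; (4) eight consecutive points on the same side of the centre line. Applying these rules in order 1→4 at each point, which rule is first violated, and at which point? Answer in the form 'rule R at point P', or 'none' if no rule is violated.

rule 2 at point 14

Zone of each point (C = within 1σ̂, B = 1σ̂–2σ̂, A = 2σ̂–3σ̂, * = beyond 3σ̂; sign = side of CL): 1:+C, 2:+C, 3:+B, 4:-C, 5:-B, 6:-C, 7:+C, 8:+C, 9:-C, 10:-C, 11:+B, 12:+C, 13:+A, 14:+A
Rule 2 (two of three consecutive points beyond the same 2σ limit) is satisfied at point 14.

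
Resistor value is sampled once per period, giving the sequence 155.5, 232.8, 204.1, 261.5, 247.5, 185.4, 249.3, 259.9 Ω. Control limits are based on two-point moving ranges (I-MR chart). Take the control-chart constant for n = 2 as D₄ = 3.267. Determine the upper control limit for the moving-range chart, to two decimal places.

Moving ranges: 77.3, 28.7, 57.4, 14.0, 62.1, 63.9, 10.6; M̄R̄ = 314.0000 / 7 = 44.8571
UCL_MR = D₄·M̄R̄ = 3.267 × 44.8571 = 146.5483

146.55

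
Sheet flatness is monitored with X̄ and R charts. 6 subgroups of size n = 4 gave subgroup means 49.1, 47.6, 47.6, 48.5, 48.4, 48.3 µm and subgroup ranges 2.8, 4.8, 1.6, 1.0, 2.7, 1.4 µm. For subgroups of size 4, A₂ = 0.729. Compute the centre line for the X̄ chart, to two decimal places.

X̄̄ = (49.1 + 47.6 + 47.6 + 48.5 + 48.4 + 48.3) / 6 = 289.5000 / 6 = 48.2500
CL = X̄̄ = 48.2500

48.25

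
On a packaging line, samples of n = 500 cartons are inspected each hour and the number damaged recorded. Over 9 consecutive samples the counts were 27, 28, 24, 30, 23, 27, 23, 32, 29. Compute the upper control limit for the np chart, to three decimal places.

p̄ = Σdᵢ / (k·n) = 243 / (9 × 500) = 0.05400
UCL = np̄ + 3·√(np̄(1−p̄)) = 27.0000 + 3 × √(27.0000×0.94600) = 27.0000 + 3 × 5.0539 = 42.1617

42.162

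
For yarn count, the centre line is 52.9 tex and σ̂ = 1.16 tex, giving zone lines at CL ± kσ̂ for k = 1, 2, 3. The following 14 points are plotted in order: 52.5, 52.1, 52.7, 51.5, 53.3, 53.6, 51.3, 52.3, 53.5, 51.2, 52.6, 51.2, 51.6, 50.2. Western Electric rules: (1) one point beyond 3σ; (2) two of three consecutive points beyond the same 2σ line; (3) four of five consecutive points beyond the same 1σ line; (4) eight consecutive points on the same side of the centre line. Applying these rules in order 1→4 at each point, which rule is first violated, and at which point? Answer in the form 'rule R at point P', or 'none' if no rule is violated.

Zone of each point (C = within 1σ̂, B = 1σ̂–2σ̂, A = 2σ̂–3σ̂, * = beyond 3σ̂; sign = side of CL): 1:-C, 2:-C, 3:-C, 4:-B, 5:+C, 6:+C, 7:-B, 8:-C, 9:+C, 10:-B, 11:-C, 12:-B, 13:-B, 14:-A
Rule 3 (four of five consecutive points beyond the same 1σ limit) is satisfied at point 14.

rule 3 at point 14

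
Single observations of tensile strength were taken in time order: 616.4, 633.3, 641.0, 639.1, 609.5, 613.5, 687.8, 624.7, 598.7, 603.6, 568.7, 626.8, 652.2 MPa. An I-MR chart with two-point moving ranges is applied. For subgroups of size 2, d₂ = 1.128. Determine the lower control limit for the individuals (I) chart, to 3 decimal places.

X̄ = (616.4 + 633.3 + 641.0 + 639.1 + 609.5 + 613.5 + 687.8 + 624.7 + 598.7 + 603.6 + 568.7 + 626.8 + 652.2) / 13 = 624.2538
Moving ranges: 16.9, 7.7, 1.9, 29.6, 4.0, 74.3, 63.1, 26.0, 4.9, 34.9, 58.1, 25.4; M̄R̄ = 346.8000 / 12 = 28.9000
LCL = X̄ − 3·M̄R̄/d₂ = 624.2538 − 3 × 28.9000 / 1.128 = 547.3921

547.392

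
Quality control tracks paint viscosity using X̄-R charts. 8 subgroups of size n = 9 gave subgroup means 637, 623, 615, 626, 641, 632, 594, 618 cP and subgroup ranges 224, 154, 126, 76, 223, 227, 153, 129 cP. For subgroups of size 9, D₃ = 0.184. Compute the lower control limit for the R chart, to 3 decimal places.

30.176

R̄ = (224 + 154 + 126 + 76 + 223 + 227 + 153 + 129) / 8 = 1312.0000 / 8 = 164.0000
LCL_R = D₃·R̄ = 0.184 × 164.0000 = 30.1760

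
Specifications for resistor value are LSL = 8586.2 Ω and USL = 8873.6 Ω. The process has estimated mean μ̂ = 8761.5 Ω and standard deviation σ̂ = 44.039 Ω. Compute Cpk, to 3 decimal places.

0.848

Cpu = (USL − μ̂) / (3σ̂) = (8873.6 − 8761.5) / (3 × 44.039) = 0.8485; Cpl = (μ̂ − LSL) / (3σ̂) = (8761.5 − 8586.2) / (3 × 44.039) = 1.3269; Cpk = min(Cpu, Cpl) = 0.8485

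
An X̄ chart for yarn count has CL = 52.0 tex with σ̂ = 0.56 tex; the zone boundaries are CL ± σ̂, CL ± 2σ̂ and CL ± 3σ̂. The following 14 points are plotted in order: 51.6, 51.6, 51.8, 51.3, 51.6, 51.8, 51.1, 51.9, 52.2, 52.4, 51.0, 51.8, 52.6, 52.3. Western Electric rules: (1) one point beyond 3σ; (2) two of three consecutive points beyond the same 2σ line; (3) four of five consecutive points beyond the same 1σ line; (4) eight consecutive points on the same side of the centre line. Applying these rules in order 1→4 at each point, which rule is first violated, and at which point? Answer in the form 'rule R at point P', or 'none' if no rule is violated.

rule 4 at point 8

Zone of each point (C = within 1σ̂, B = 1σ̂–2σ̂, A = 2σ̂–3σ̂, * = beyond 3σ̂; sign = side of CL): 1:-C, 2:-C, 3:-C, 4:-B, 5:-C, 6:-C, 7:-B, 8:-C, 9:+C, 10:+C, 11:-B, 12:-C, 13:+B, 14:+C
Rule 4 (eight consecutive points on the same side of the centre line) is satisfied at point 8.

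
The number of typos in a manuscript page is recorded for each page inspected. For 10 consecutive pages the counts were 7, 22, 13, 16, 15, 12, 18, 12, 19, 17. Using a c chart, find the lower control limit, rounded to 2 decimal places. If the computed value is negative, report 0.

3.44

c̄ = (7 + 22 + 13 + 16 + 15 + 12 + 18 + 12 + 19 + 17) / 10 = 151 / 10 = 15.1000
LCL = c̄ − 3√c̄ = 15.1000 − 3 × 3.8859 = 3.4424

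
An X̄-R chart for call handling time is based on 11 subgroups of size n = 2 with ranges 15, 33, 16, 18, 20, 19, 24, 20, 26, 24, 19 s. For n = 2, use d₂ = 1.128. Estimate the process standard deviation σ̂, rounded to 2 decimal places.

R̄ = (15 + 33 + 16 + 18 + 20 + 19 + 24 + 20 + 26 + 24 + 19) / 11 = 21.2727
σ̂ = R̄ / d₂ = 21.2727 / 1.128 = 18.8588

18.86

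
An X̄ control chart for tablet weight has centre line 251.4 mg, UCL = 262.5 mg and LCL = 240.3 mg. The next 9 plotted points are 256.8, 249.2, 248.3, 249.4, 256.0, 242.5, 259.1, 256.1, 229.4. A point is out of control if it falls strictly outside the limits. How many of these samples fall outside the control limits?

1

Compare each point to [240.3, 262.5]: sample 9 = 229.4 < LCL.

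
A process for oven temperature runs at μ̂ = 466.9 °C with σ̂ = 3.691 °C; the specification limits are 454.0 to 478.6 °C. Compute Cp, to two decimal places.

1.11

Cp = (USL − LSL) / (6σ̂) = (478.6 − 454.0) / (6 × 3.691) = 24.6000 / 22.1460 = 1.1108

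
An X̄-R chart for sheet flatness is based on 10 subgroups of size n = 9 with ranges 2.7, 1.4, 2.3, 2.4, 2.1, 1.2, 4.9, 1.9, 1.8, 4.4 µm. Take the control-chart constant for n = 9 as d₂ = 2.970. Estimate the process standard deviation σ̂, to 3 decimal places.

R̄ = (2.7 + 1.4 + 2.3 + 2.4 + 2.1 + 1.2 + 4.9 + 1.9 + 1.8 + 4.4) / 10 = 2.5100
σ̂ = R̄ / d₂ = 2.5100 / 2.970 = 0.8451

0.845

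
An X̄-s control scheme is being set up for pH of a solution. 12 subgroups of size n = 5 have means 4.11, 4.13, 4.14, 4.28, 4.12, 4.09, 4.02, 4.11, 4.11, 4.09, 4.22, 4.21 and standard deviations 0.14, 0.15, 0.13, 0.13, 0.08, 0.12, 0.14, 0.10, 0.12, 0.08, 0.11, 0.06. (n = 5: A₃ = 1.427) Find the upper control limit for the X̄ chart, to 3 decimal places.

X̄̄ = (4.11 + 4.13 + 4.14 + 4.28 + 4.12 + 4.09 + 4.02 + 4.11 + 4.11 + 4.09 + 4.22 + 4.21) / 12 = 4.1358
s̄ = (0.14 + 0.15 + 0.13 + 0.13 + 0.08 + 0.12 + 0.14 + 0.10 + 0.12 + 0.08 + 0.11 + 0.06) / 12 = 0.1133
UCL = X̄̄ + A₃·s̄ = 4.1358 + 1.427 × 0.1133 = 4.2976

4.298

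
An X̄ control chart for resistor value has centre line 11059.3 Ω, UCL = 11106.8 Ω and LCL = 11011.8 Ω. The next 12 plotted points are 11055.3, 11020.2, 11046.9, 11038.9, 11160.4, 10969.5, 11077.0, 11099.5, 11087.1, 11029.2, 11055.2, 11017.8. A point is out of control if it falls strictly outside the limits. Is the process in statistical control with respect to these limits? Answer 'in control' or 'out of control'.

Compare each point to [11011.8, 11106.8]: sample 5 = 11160.4 > UCL; sample 6 = 10969.5 < LCL.

out of control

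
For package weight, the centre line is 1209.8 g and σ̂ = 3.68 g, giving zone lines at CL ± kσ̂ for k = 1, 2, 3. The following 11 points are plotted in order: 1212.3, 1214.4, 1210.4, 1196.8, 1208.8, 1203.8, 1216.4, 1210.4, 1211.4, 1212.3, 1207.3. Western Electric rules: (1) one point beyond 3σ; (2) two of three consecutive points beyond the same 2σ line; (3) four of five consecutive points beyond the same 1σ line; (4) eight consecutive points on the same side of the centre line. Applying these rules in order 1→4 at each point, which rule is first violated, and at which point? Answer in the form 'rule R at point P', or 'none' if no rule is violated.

rule 1 at point 4

Zone of each point (C = within 1σ̂, B = 1σ̂–2σ̂, A = 2σ̂–3σ̂, * = beyond 3σ̂; sign = side of CL): 1:+C, 2:+B, 3:+C, 4:-*, 5:-C, 6:-B, 7:+B, 8:+C, 9:+C, 10:+C, 11:-C
Rule 1 (one point beyond the 3σ limits) is satisfied at point 4.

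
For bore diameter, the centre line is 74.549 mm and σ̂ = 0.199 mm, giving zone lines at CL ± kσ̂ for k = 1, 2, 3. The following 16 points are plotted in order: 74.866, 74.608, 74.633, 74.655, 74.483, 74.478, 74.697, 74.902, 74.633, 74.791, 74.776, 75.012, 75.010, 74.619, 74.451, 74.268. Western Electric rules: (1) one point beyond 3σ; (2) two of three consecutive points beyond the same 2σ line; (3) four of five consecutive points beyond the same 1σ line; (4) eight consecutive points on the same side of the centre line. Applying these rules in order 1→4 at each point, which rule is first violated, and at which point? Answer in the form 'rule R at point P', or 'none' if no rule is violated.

rule 3 at point 12

Zone of each point (C = within 1σ̂, B = 1σ̂–2σ̂, A = 2σ̂–3σ̂, * = beyond 3σ̂; sign = side of CL): 1:+B, 2:+C, 3:+C, 4:+C, 5:-C, 6:-C, 7:+C, 8:+B, 9:+C, 10:+B, 11:+B, 12:+A, 13:+A, 14:+C, 15:-C, 16:-B
Rule 3 (four of five consecutive points beyond the same 1σ limit) is satisfied at point 12.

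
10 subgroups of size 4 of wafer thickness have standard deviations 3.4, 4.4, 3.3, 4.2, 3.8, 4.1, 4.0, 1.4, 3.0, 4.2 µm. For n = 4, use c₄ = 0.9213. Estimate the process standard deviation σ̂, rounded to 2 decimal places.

3.89

s̄ = (3.4 + 4.4 + 3.3 + 4.2 + 3.8 + 4.1 + 4.0 + 1.4 + 3.0 + 4.2) / 10 = 3.5800
σ̂ = s̄ / c₄ = 3.5800 / 0.9213 = 3.8858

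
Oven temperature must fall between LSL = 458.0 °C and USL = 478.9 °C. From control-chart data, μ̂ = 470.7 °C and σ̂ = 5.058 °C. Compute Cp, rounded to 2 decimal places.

Cp = (USL − LSL) / (6σ̂) = (478.9 − 458.0) / (6 × 5.058) = 20.9000 / 30.3480 = 0.6887

0.69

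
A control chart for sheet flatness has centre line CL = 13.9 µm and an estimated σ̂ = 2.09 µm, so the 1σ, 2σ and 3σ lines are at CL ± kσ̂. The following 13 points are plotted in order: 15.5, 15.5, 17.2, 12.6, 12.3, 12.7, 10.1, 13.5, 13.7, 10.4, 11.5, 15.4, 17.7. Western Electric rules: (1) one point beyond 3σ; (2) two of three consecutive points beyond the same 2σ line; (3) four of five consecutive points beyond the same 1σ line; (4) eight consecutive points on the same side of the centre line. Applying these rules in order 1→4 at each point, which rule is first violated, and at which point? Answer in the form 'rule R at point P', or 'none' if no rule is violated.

rule 4 at point 11

Zone of each point (C = within 1σ̂, B = 1σ̂–2σ̂, A = 2σ̂–3σ̂, * = beyond 3σ̂; sign = side of CL): 1:+C, 2:+C, 3:+B, 4:-C, 5:-C, 6:-C, 7:-B, 8:-C, 9:-C, 10:-B, 11:-B, 12:+C, 13:+B
Rule 4 (eight consecutive points on the same side of the centre line) is satisfied at point 11.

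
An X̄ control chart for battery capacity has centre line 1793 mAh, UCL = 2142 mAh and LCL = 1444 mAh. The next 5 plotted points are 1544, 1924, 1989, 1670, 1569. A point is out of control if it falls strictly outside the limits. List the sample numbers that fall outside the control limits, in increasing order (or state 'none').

All 5 points lie within [1444, 2142].

none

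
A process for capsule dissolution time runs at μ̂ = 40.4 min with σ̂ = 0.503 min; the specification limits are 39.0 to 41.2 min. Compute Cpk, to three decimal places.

0.530

Cpu = (USL − μ̂) / (3σ̂) = (41.2 − 40.4) / (3 × 0.503) = 0.5302; Cpl = (μ̂ − LSL) / (3σ̂) = (40.4 − 39.0) / (3 × 0.503) = 0.9278; Cpk = min(Cpu, Cpl) = 0.5302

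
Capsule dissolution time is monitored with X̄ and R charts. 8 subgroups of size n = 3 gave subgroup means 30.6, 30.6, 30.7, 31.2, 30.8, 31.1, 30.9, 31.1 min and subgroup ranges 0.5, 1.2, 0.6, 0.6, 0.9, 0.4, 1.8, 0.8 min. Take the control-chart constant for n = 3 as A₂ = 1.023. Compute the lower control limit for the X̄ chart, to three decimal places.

X̄̄ = (30.6 + 30.6 + 30.7 + 31.2 + 30.8 + 31.1 + 30.9 + 31.1) / 8 = 247.0000 / 8 = 30.8750
R̄ = (0.5 + 1.2 + 0.6 + 0.6 + 0.9 + 0.4 + 1.8 + 0.8) / 8 = 6.8000 / 8 = 0.8500
LCL = X̄̄ − A₂·R̄ = 30.8750 − 1.023 × 0.8500 = 30.0054

30.005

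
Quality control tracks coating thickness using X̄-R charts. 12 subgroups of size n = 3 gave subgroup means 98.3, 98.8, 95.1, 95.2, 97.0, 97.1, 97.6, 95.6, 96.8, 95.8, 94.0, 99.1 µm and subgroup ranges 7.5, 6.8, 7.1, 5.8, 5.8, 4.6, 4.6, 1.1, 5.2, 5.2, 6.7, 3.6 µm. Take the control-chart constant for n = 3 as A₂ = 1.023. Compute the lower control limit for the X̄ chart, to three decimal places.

X̄̄ = (98.3 + 98.8 + 95.1 + 95.2 + 97.0 + 97.1 + 97.6 + 95.6 + 96.8 + 95.8 + 94.0 + 99.1) / 12 = 1160.4000 / 12 = 96.7000
R̄ = (7.5 + 6.8 + 7.1 + 5.8 + 5.8 + 4.6 + 4.6 + 1.1 + 5.2 + 5.2 + 6.7 + 3.6) / 12 = 64.0000 / 12 = 5.3333
LCL = X̄̄ − A₂·R̄ = 96.7000 − 1.023 × 5.3333 = 91.2440

91.244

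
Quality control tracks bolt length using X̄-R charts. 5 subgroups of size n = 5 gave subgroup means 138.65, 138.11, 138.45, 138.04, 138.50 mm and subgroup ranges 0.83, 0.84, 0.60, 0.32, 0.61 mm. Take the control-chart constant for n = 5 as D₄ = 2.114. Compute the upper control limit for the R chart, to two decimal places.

1.35

R̄ = (0.83 + 0.84 + 0.60 + 0.32 + 0.61) / 5 = 3.2000 / 5 = 0.6400
UCL_R = D₄·R̄ = 2.114 × 0.6400 = 1.3530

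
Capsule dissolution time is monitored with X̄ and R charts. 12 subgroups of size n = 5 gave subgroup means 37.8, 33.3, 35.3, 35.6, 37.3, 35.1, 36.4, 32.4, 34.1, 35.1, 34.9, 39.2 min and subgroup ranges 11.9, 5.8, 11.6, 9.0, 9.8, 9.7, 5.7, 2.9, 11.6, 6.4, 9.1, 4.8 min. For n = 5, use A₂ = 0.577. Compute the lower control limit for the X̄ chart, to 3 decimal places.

X̄̄ = (37.8 + 33.3 + 35.3 + 35.6 + 37.3 + 35.1 + 36.4 + 32.4 + 34.1 + 35.1 + 34.9 + 39.2) / 12 = 426.5000 / 12 = 35.5417
R̄ = (11.9 + 5.8 + 11.6 + 9.0 + 9.8 + 9.7 + 5.7 + 2.9 + 11.6 + 6.4 + 9.1 + 4.8) / 12 = 98.3000 / 12 = 8.1917
LCL = X̄̄ − A₂·R̄ = 35.5417 − 0.577 × 8.1917 = 30.8151

30.815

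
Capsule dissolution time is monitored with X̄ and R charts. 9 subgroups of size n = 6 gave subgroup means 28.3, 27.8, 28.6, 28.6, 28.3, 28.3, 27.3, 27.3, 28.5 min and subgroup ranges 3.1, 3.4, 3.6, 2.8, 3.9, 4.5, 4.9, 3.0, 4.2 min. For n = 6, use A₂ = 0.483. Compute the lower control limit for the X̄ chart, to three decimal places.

26.319

X̄̄ = (28.3 + 27.8 + 28.6 + 28.6 + 28.3 + 28.3 + 27.3 + 27.3 + 28.5) / 9 = 253.0000 / 9 = 28.1111
R̄ = (3.1 + 3.4 + 3.6 + 2.8 + 3.9 + 4.5 + 4.9 + 3.0 + 4.2) / 9 = 33.4000 / 9 = 3.7111
LCL = X̄̄ − A₂·R̄ = 28.1111 − 0.483 × 3.7111 = 26.3186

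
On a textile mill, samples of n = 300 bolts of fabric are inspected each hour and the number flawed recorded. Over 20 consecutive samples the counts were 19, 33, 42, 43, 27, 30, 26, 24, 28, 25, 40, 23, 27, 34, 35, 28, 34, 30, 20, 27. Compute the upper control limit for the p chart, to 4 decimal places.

p̄ = Σdᵢ / (k·n) = 595 / (20 × 300) = 0.09917
UCL = p̄ + 3·√(p̄(1−p̄)/n) = 0.09917 + 3 × √(0.09917×0.90083/300) = 0.09917 + 3 × 0.01726 = 0.15094

0.1509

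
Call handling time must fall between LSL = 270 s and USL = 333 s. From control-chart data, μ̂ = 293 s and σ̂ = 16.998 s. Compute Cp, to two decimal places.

0.62

Cp = (USL − LSL) / (6σ̂) = (333 − 270) / (6 × 16.998) = 63.0000 / 101.9880 = 0.6177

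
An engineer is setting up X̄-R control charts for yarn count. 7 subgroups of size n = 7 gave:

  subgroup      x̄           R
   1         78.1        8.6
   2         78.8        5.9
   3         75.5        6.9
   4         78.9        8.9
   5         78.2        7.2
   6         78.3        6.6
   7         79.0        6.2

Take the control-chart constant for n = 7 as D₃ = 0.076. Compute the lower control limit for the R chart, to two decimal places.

0.55

R̄ = (8.6 + 5.9 + 6.9 + 8.9 + 7.2 + 6.6 + 6.2) / 7 = 50.3000 / 7 = 7.1857
LCL_R = D₃·R̄ = 0.076 × 7.1857 = 0.5461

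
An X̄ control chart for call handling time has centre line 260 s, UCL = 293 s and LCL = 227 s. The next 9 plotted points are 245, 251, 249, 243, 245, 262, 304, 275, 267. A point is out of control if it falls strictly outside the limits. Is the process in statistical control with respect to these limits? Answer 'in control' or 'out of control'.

Compare each point to [227, 293]: sample 7 = 304 > UCL.

out of control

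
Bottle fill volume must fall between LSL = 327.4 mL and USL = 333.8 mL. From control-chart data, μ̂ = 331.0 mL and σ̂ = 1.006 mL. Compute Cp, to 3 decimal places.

1.060

Cp = (USL − LSL) / (6σ̂) = (333.8 − 327.4) / (6 × 1.006) = 6.4000 / 6.0360 = 1.0603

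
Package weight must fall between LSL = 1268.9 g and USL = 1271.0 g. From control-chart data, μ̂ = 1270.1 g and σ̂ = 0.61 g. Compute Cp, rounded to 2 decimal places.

Cp = (USL − LSL) / (6σ̂) = (1271.0 − 1268.9) / (6 × 0.61) = 2.1000 / 3.6600 = 0.5738

0.57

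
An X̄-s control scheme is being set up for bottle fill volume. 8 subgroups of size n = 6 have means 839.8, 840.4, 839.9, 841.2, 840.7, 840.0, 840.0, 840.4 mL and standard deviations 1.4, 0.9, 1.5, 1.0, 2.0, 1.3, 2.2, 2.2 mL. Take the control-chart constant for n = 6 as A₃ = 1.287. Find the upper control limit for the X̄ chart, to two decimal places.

X̄̄ = (839.8 + 840.4 + 839.9 + 841.2 + 840.7 + 840.0 + 840.0 + 840.4) / 8 = 840.3000
s̄ = (1.4 + 0.9 + 1.5 + 1.0 + 2.0 + 1.3 + 2.2 + 2.2) / 8 = 1.5625
UCL = X̄̄ + A₃·s̄ = 840.3000 + 1.287 × 1.5625 = 842.3109

842.31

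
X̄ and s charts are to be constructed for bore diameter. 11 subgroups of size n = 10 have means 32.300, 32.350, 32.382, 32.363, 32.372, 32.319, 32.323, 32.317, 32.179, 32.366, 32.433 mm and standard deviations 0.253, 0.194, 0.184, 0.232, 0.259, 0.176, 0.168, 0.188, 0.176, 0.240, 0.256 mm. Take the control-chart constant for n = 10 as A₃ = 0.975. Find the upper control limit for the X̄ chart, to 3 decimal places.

32.543

X̄̄ = (32.300 + 32.350 + 32.382 + 32.363 + 32.372 + 32.319 + 32.323 + 32.317 + 32.179 + 32.366 + 32.433) / 11 = 32.3367
s̄ = (0.253 + 0.194 + 0.184 + 0.232 + 0.259 + 0.176 + 0.168 + 0.188 + 0.176 + 0.240 + 0.256) / 11 = 0.2115
UCL = X̄̄ + A₃·s̄ = 32.3367 + 0.975 × 0.2115 = 32.5429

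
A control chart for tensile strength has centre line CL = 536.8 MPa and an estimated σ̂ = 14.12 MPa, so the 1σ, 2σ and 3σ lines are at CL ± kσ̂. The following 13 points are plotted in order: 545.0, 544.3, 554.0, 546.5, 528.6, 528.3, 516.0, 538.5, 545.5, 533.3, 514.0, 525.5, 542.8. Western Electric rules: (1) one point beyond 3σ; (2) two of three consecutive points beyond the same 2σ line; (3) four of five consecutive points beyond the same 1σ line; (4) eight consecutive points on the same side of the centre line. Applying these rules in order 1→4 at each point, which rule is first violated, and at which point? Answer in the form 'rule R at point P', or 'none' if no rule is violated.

none

Zone of each point (C = within 1σ̂, B = 1σ̂–2σ̂, A = 2σ̂–3σ̂, * = beyond 3σ̂; sign = side of CL): 1:+C, 2:+C, 3:+B, 4:+C, 5:-C, 6:-C, 7:-B, 8:+C, 9:+C, 10:-C, 11:-B, 12:-C, 13:+C
No rule fires across all 13 points.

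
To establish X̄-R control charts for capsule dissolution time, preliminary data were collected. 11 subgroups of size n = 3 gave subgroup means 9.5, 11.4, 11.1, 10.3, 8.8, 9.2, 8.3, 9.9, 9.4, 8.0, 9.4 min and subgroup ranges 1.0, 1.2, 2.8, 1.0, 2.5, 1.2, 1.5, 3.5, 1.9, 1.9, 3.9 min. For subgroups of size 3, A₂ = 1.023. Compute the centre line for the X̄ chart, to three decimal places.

9.573

X̄̄ = (9.5 + 11.4 + 11.1 + 10.3 + 8.8 + 9.2 + 8.3 + 9.9 + 9.4 + 8.0 + 9.4) / 11 = 105.3000 / 11 = 9.5727
CL = X̄̄ = 9.5727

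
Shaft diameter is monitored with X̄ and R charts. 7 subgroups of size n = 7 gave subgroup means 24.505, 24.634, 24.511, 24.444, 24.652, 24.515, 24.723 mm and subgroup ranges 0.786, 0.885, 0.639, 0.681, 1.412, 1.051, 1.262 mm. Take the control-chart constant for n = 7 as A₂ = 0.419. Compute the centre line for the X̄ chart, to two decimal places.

X̄̄ = (24.505 + 24.634 + 24.511 + 24.444 + 24.652 + 24.515 + 24.723) / 7 = 171.9840 / 7 = 24.5691
CL = X̄̄ = 24.5691

24.57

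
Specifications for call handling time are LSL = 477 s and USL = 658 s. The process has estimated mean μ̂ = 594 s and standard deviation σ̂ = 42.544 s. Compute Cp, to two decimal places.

0.71

Cp = (USL − LSL) / (6σ̂) = (658 − 477) / (6 × 42.544) = 181.0000 / 255.2640 = 0.7091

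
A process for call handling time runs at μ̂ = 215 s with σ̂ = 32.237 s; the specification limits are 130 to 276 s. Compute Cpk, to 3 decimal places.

0.631

Cpu = (USL − μ̂) / (3σ̂) = (276 − 215) / (3 × 32.237) = 0.6307; Cpl = (μ̂ − LSL) / (3σ̂) = (215 − 130) / (3 × 32.237) = 0.8789; Cpk = min(Cpu, Cpl) = 0.6307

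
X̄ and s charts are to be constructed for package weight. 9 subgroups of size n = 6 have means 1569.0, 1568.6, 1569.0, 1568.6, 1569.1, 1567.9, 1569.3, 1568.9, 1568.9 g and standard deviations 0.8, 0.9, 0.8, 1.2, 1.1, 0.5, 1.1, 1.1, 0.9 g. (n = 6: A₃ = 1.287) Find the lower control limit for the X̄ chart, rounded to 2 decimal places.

X̄̄ = (1569.0 + 1568.6 + 1569.0 + 1568.6 + 1569.1 + 1567.9 + 1569.3 + 1568.9 + 1568.9) / 9 = 1568.8111
s̄ = (0.8 + 0.9 + 0.8 + 1.2 + 1.1 + 0.5 + 1.1 + 1.1 + 0.9) / 9 = 0.9333
LCL = X̄̄ − A₃·s̄ = 1568.8111 − 1.287 × 0.9333 = 1567.6099

1567.61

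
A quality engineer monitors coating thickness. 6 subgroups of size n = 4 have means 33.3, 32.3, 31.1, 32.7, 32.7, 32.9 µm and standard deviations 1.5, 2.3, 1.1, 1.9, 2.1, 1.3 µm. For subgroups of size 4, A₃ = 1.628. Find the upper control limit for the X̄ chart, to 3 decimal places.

X̄̄ = (33.3 + 32.3 + 31.1 + 32.7 + 32.7 + 32.9) / 6 = 32.5000
s̄ = (1.5 + 2.3 + 1.1 + 1.9 + 2.1 + 1.3) / 6 = 1.7000
UCL = X̄̄ + A₃·s̄ = 32.5000 + 1.628 × 1.7000 = 35.2676

35.268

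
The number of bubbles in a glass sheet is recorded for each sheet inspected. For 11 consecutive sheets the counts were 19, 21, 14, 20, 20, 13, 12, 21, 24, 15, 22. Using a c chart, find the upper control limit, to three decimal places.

c̄ = (19 + 21 + 14 + 20 + 20 + 13 + 12 + 21 + 24 + 15 + 22) / 11 = 201 / 11 = 18.2727
UCL = c̄ + 3√c̄ = 18.2727 + 3 × √18.2727 = 18.2727 + 3 × 4.2747 = 31.0967

31.097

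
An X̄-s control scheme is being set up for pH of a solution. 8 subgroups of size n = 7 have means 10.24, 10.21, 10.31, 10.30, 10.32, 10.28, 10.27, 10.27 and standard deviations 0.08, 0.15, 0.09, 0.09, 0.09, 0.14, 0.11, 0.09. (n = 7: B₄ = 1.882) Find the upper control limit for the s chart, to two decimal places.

0.20

s̄ = (0.08 + 0.15 + 0.09 + 0.09 + 0.09 + 0.14 + 0.11 + 0.09) / 8 = 0.1050
UCL_s = B₄·s̄ = 1.882 × 0.1050 = 0.1976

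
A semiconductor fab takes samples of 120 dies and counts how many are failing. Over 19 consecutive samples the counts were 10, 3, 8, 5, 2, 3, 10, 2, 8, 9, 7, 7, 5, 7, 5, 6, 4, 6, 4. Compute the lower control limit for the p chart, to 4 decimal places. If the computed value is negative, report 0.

p̄ = Σdᵢ / (k·n) = 111 / (19 × 120) = 0.04868
LCL = p̄ − 3·√(p̄(1−p̄)/n) = 0.04868 − 3 × 0.01965 = -0.01025 → 0 (negative, so LCL = 0)

0.0000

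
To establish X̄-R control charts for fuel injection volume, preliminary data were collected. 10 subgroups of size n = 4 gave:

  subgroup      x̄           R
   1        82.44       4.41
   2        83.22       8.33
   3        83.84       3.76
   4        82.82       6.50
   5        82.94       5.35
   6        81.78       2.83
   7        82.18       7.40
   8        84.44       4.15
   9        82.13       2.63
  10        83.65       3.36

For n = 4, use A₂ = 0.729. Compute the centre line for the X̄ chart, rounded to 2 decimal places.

X̄̄ = (82.44 + 83.22 + 83.84 + 82.82 + 82.94 + 81.78 + 82.18 + 84.44 + 82.13 + 83.65) / 10 = 829.4400 / 10 = 82.9440
CL = X̄̄ = 82.9440

82.94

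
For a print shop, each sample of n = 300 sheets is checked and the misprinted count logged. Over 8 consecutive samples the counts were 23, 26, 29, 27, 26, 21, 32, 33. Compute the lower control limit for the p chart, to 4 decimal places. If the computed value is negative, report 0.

0.0407

p̄ = Σdᵢ / (k·n) = 217 / (8 × 300) = 0.09042
LCL = p̄ − 3·√(p̄(1−p̄)/n) = 0.09042 − 3 × 0.01656 = 0.04075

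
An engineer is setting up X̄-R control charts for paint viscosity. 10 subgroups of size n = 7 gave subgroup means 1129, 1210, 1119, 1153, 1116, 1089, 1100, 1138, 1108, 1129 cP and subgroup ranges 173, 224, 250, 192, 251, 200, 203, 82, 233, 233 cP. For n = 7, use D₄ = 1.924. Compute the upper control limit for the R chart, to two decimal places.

R̄ = (173 + 224 + 250 + 192 + 251 + 200 + 203 + 82 + 233 + 233) / 10 = 2041.0000 / 10 = 204.1000
UCL_R = D₄·R̄ = 1.924 × 204.1000 = 392.6884

392.69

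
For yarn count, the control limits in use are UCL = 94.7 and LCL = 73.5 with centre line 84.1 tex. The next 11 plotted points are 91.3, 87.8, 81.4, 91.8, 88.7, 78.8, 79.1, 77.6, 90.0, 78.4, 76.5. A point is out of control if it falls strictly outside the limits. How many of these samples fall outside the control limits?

All 11 points lie within [73.5, 94.7].

0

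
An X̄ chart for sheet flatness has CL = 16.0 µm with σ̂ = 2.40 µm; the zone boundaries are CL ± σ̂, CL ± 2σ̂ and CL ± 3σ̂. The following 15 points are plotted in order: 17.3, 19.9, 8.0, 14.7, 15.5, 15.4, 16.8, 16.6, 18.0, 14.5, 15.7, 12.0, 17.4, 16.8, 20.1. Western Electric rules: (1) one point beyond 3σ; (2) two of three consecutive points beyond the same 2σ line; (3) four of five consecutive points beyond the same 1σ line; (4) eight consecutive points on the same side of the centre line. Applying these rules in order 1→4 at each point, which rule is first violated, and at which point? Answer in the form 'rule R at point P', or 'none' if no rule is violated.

Zone of each point (C = within 1σ̂, B = 1σ̂–2σ̂, A = 2σ̂–3σ̂, * = beyond 3σ̂; sign = side of CL): 1:+C, 2:+B, 3:-*, 4:-C, 5:-C, 6:-C, 7:+C, 8:+C, 9:+C, 10:-C, 11:-C, 12:-B, 13:+C, 14:+C, 15:+B
Rule 1 (one point beyond the 3σ limits) is satisfied at point 3.

rule 1 at point 3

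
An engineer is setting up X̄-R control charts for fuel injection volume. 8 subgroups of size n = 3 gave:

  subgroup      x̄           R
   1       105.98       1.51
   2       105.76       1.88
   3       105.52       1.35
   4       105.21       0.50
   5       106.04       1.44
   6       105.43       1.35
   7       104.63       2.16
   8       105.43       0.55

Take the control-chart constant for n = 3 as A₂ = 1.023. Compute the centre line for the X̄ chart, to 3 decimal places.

X̄̄ = (105.98 + 105.76 + 105.52 + 105.21 + 106.04 + 105.43 + 104.63 + 105.43) / 8 = 844.0000 / 8 = 105.5000
CL = X̄̄ = 105.5000

105.500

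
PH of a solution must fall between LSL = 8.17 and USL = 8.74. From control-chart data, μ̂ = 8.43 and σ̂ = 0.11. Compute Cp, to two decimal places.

0.86

Cp = (USL − LSL) / (6σ̂) = (8.74 − 8.17) / (6 × 0.11) = 0.5700 / 0.6600 = 0.8636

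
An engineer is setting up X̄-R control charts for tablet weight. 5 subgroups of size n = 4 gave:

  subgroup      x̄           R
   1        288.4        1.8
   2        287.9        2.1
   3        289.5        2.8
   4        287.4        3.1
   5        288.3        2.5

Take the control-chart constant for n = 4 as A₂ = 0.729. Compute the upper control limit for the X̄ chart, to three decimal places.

X̄̄ = (288.4 + 287.9 + 289.5 + 287.4 + 288.3) / 5 = 1441.5000 / 5 = 288.3000
R̄ = (1.8 + 2.1 + 2.8 + 3.1 + 2.5) / 5 = 12.3000 / 5 = 2.4600
UCL = X̄̄ + A₂·R̄ = 288.3000 + 0.729 × 2.4600 = 290.0933

290.093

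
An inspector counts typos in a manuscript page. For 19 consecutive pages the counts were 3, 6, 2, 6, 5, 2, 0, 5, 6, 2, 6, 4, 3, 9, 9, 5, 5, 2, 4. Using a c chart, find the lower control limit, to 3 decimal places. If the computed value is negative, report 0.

0.000

c̄ = (3 + 6 + 2 + 6 + 5 + 2 + 0 + 5 + 6 + 2 + 6 + 4 + 3 + 9 + 9 + 5 + 5 + 2 + 4) / 19 = 84 / 19 = 4.4211
LCL = c̄ − 3√c̄ = 4.4211 − 3 × 2.1026 = -1.8868 → 0 (cannot be negative)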